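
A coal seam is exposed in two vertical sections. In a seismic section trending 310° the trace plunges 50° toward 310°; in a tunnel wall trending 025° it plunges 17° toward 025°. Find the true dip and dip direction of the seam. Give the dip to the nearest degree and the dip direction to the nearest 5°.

true dip 50°, dip direction 310°

Represent each trace as a vector plunging at its apparent dip toward its trend (east-north-up frame): v₁ = (-0.492, 0.413, -0.766), v₂ = (0.404, 0.867, -0.292).
n = v₁ × v₂ = (-0.543, 0.454, 0.594) (taken with n_z > 0).
Dip δ = arctan(|n_h|/n_z) = arctan(0.708/0.594) = 50.0°.
Dip direction = azimuth of (n_x, n_y) = atan2(-0.543, 0.454) = 310°.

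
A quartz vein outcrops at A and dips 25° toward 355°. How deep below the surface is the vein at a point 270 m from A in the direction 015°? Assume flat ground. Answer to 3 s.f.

118 m

The hole lies 20° from the dip direction, so the down-dip offset is 270 × cos 20° = 253.72 m.
Depth = down-dip offset × tan(dip) = 253.72 × tan 25° = 253.72 × 0.4663
Depth = 118.31 m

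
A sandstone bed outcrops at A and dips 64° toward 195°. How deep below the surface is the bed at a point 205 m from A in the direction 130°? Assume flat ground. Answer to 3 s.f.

178 m

The hole lies 65° from the dip direction, so the down-dip offset is 205 × cos 65° = 86.64 m.
Depth = down-dip offset × tan(dip) = 86.64 × tan 64° = 86.64 × 2.0503
Depth = 177.63 m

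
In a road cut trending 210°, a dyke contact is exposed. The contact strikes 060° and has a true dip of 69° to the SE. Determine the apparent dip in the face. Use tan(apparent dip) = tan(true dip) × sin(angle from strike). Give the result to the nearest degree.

52°

Angle between strike (060°) and section (210°): β = 30°.
tan(apparent dip) = tan 69° · sin 30° = 1.3025
apparent dip = arctan 1.3025 = 52.49°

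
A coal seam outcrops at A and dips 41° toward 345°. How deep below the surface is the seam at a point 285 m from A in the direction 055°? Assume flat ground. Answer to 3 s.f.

84.7 m

The hole lies 70° from the dip direction, so the down-dip offset is 285 × cos 70° = 97.48 m.
Depth = down-dip offset × tan(dip) = 97.48 × tan 41° = 97.48 × 0.8693
Depth = 84.73 m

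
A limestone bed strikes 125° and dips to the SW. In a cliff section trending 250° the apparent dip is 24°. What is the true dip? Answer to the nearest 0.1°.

28.5°

β = acute angle between strike 125° and section 250° = 55°.
tan δ = tan α / sin β = tan 24° / sin 55° = 0.4452 / 0.8192 = 0.5435
true dip = arctan 0.5435 = 28.53°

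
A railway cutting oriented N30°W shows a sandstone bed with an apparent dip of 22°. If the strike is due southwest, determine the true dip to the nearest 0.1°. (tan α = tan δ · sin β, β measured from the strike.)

β = acute angle between strike due southwest and section N30°W = 75°.
tan(true dip) = tan 22° / sin 75° = 0.4183
true dip = arctan 0.4183 = 22.70°

22.7°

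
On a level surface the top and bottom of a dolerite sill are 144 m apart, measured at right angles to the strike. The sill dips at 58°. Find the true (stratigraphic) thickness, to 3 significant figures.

True thickness t = w · sin(dip) = 144 × sin 58°
t = 144 × 0.8480 = 122.119 m

122 m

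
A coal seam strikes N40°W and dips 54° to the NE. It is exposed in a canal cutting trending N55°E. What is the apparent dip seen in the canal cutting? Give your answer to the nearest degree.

The section lies 85° from the strike.
tan(apparent dip) = tan 54° · sin 85° = 1.3711
α = arctan(1.3711) = 53.90°

54°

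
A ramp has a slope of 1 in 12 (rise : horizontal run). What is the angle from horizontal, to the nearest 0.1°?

tan θ = 1/12 = 0.0833
θ = arctan(0.0833) = 4.76°

4.8°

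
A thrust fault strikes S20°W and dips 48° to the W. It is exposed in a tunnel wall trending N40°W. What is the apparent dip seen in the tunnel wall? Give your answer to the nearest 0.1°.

Angle between strike (S20°W) and section (N40°W): β = 60°.
tan(apparent dip) = tan 48° · sin 60° = 0.9618
apparent dip = arctan 0.9618 = 43.89°

43.9°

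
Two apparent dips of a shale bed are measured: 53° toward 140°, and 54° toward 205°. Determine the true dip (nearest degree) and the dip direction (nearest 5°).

Each apparent-dip line lies in the plane. As unit vectors (x east, y north, z up), v₁ plunges 53°→140° and v₂ plunges 54°→205°.
The plane normal is n = v₁ × v₂ ∝ (0.052, -0.511, 0.321).
True dip = arccos(n_z / |n|) = arccos(0.5292) = 58.0°.
Dip direction = azimuth of (n_x, n_y) = atan2(0.052, -0.511) = 174°.

true dip 58°, dip direction 175°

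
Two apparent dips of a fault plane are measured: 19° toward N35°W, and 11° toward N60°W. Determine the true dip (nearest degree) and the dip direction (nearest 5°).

Each apparent-dip line lies in the plane. As unit vectors (x east, y north, z up), v₁ plunges 19°→N35°W and v₂ plunges 11°→N60°W.
The plane normal is n = v₁ × v₂ ∝ (0.012, 0.173, 0.392).
True dip = arccos(n_z / |n|) = arccos(0.9144) = 23.9°.
Dip direction = azimuth of (n_x, n_y) = atan2(0.012, 0.173) = 4°.

true dip 24°, dip direction 005°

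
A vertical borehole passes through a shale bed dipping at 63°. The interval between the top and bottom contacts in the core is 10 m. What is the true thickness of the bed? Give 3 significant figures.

4.54 m

True thickness t = h · cos(dip) = 10 × cos 63°
t = 10 × 0.4540 = 4.540 m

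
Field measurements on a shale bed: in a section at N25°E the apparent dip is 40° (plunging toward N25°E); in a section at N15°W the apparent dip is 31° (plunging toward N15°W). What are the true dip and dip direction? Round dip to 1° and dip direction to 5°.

Each apparent-dip line lies in the plane. As unit vectors (x east, y north, z up), v₁ plunges 40°→N25°E and v₂ plunges 31°→N15°W.
The plane normal is n = v₁ × v₂ ∝ (0.175, 0.309, 0.422).
Dip δ = arctan(|n_h|/n_z) = arctan(0.355/0.422) = 40.1°.
Dip direction = azimuth of (n_x, n_y) = atan2(0.175, 0.309) = 29°.

true dip 40°, dip direction 030°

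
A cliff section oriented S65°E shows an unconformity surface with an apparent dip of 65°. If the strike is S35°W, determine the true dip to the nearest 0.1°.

The section is 80° from the strike.
tan(true dip) = tan 65° / sin 80° = 2.1776
δ = arctan(2.1776) = 65.33°

65.3°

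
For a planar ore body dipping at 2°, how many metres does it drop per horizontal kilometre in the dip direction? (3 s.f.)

34.9 m

drop per km = 1000 × tan 2° = 1000 × 0.0349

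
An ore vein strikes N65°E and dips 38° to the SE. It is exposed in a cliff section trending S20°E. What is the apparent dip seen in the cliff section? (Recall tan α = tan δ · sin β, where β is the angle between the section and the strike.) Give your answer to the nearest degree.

The strike is N65°E and the section trends S20°E; the acute angle between them is β = 85°.
tan α = tan 38° × sin 85° = 0.7813 × 0.9962 = 0.7783
apparent dip = arctan 0.7783 = 37.89°

38°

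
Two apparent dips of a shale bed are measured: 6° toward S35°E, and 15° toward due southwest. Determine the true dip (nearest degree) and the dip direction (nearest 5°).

Each apparent-dip line lies in the plane. As unit vectors (x east, y north, z up), v₁ plunges 6°→S35°E and v₂ plunges 15°→due southwest.
The plane normal is n = v₁ × v₂ ∝ (-0.139, -0.219, 0.946).
tan δ = √(n_x²+n_y²)/n_z = 0.260/0.946, so δ = 15.3°.
The horizontal component of n points toward azimuth atan2(n_x, n_y) = 212°, the dip direction.

true dip 15°, dip direction 210°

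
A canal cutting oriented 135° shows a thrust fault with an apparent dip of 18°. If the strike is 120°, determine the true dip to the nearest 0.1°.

The section is 15° from the strike.
tan δ = tan α / sin β = tan 18° / sin 15° = 0.3249 / 0.2588 = 1.2554
δ = arctan(1.2554) = 51.46°

51.5°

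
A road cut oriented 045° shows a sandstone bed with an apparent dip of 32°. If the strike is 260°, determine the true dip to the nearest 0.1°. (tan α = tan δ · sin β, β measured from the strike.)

β = acute angle between strike 260° and section 045° = 35°.
tan(true dip) = tan 32° / sin 35° = 1.0894
true dip = arctan 1.0894 = 47.45°

47.5°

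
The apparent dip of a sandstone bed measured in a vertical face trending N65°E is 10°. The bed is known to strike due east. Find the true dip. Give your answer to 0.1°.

22.6°

β = acute angle between strike due east and section N65°E = 25°.
tan δ = tan α / sin β = tan 10° / sin 25° = 0.1763 / 0.4226 = 0.4172
δ = arctan(0.4172) = 22.65°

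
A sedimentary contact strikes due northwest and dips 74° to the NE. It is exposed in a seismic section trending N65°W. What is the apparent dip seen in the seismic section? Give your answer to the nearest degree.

Angle between strike (due northwest) and section (N65°W): β = 20°.
tan α = tan 74° × sin 20° = 3.4874 × 0.3420 = 1.1928
apparent dip = arctan 1.1928 = 50.02°

50°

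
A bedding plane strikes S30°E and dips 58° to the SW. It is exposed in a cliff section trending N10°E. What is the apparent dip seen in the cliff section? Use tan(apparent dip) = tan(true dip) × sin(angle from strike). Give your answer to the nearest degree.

46°

The strike is S30°E and the section trends N10°E; the acute angle between them is β = 40°.
tan(apparent dip) = tan 58° · sin 40° = 1.0287
α = arctan(1.0287) = 45.81°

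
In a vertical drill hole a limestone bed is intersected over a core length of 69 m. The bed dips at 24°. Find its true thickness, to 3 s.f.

True thickness t = h · cos(dip) = 69 × cos 24°
t = 69 × 0.9135 = 63.035 m

63.0 m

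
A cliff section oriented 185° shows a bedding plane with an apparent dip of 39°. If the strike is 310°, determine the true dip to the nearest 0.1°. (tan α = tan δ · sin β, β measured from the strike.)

β = acute angle between strike 310° and section 185° = 55°.
tan(true dip) = tan 39° / sin 55° = 0.9886
true dip = arctan 0.9886 = 44.67°

44.7°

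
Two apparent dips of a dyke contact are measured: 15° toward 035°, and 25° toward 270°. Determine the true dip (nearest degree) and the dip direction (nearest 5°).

true dip 39°, dip direction 325°

Represent each trace as a vector plunging at its apparent dip toward its trend (east-north-up frame): v₁ = (0.554, 0.791, -0.259), v₂ = (-0.906, -0.000, -0.423).
Cross product v₁ × v₂ gives the pole to the plane: n ∝ (-0.334, 0.469, 0.717).
Dip δ = arctan(|n_h|/n_z) = arctan(0.576/0.717) = 38.8°.
Dip direction = azimuth of (n_x, n_y) = atan2(-0.334, 0.469) = 324°.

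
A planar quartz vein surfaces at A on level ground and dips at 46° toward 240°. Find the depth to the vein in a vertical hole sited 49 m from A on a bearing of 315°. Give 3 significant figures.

13.1 m

The hole lies 75° from the dip direction, so the down-dip offset is 49 × cos 75° = 12.68 m.
Depth = down-dip offset × tan(dip) = 12.68 × tan 46° = 12.68 × 1.0355
Depth = 13.13 m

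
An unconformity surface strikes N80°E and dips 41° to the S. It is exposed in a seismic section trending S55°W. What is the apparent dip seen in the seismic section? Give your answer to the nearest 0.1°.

20.2°

The section lies 25° from the strike.
tan(apparent dip) = tan 41° · sin 25° = 0.3674
α = arctan(0.3674) = 20.17°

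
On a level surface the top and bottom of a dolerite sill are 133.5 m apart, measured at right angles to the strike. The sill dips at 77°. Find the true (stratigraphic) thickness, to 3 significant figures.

130 m

True thickness t = w · sin(dip) = 133.5 × sin 77°
t = 133.5 × 0.9744 = 130.078 m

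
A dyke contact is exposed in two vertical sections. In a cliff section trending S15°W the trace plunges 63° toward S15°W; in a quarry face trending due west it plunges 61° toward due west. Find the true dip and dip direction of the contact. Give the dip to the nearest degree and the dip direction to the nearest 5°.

Represent each trace as a vector plunging at its apparent dip toward its trend (east-north-up frame): v₁ = (-0.118, -0.439, -0.891), v₂ = (-0.485, -0.000, -0.875).
n = v₁ × v₂ = (-0.384, -0.329, 0.213) (taken with n_z > 0).
True dip = arccos(n_z / |n|) = arccos(0.3877) = 67.2°.
Dip direction = atan2(-0.384, -0.329) = 229° (azimuth of n's horizontal projection).

true dip 67°, dip direction 230°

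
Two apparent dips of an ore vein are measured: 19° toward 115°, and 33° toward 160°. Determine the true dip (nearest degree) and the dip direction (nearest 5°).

true dip 34°, dip direction 175°

The two traces are lines in the plane: v₁ = (sin 115°·cos 19°, cos 115°·cos 19°, −sin 19°), v₂ = (sin 160°·cos 33°, cos 160°·cos 33°, −sin 33°).
n = v₁ × v₂ = (0.039, -0.373, 0.561) (taken with n_z > 0).
True dip = arccos(n_z / |n|) = arccos(0.8310) = 33.8°.
Dip direction = azimuth of (n_x, n_y) = atan2(0.039, -0.373) = 174°.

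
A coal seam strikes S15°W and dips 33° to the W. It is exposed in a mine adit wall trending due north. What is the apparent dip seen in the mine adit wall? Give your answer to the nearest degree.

The strike is S15°W and the section trends due north; the acute angle between them is β = 15°.
tan(apparent dip) = tan 33° · sin 15° = 0.1681
α = arctan(0.1681) = 9.54°

10°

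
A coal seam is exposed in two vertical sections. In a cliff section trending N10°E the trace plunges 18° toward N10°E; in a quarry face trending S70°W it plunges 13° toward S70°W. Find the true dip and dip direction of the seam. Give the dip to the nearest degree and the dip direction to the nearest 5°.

Each apparent-dip line lies in the plane. As unit vectors (x east, y north, z up), v₁ plunges 18°→N10°E and v₂ plunges 13°→S70°W.
n = v₁ × v₂ = (-0.314, 0.320, 0.803) (taken with n_z > 0).
True dip = arccos(n_z / |n|) = arccos(0.8731) = 29.2°.
Dip direction = atan2(-0.314, 0.320) = 316° (azimuth of n's horizontal projection).

true dip 29°, dip direction 315°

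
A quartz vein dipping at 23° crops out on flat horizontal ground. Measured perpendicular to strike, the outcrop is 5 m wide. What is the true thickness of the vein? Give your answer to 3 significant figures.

True thickness t = w · sin(dip) = 5 × sin 23°
t = 5 × 0.3907 = 1.954 m

1.95 m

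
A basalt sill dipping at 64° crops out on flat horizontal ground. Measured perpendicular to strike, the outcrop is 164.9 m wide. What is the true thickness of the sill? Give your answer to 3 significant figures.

148 m

True thickness t = w · sin(dip) = 164.9 × sin 64°
t = 164.9 × 0.8988 = 148.211 m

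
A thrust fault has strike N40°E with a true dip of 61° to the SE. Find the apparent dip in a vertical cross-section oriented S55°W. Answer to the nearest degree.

25°

The strike is N40°E and the section trends S55°W; the acute angle between them is β = 15°.
tan(apparent dip) = tan 61° · sin 15° = 0.4669
apparent dip = arctan 0.4669 = 25.03°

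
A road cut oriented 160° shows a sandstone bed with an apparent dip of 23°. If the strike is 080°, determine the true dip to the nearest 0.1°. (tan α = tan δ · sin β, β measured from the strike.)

23.3°

β = acute angle between strike 080° and section 160° = 80°.
tan δ = tan α / sin β = tan 23° / sin 80° = 0.4245 / 0.9848 = 0.4310
true dip = arctan 0.4310 = 23.32°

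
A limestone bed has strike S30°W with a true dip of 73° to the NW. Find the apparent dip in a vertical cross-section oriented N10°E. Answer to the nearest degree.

The strike is S30°W and the section trends N10°E; the acute angle between them is β = 20°.
tan(apparent dip) = tan 73° · sin 20° = 1.1187
α = arctan(1.1187) = 48.21°

48°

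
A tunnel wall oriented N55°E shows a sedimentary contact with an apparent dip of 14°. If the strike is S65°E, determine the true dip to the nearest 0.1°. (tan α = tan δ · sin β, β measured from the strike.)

16.1°

β = acute angle between strike S65°E and section N55°E = 60°.
tan δ = tan α / sin β = tan 14° / sin 60° = 0.2493 / 0.8660 = 0.2879
δ = arctan(0.2879) = 16.06°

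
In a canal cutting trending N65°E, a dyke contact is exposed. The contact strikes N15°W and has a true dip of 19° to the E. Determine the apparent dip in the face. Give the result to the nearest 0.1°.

The section lies 80° from the strike.
tan(apparent dip) = tan 19° · sin 80° = 0.3391
apparent dip = arctan 0.3391 = 18.73°

18.7°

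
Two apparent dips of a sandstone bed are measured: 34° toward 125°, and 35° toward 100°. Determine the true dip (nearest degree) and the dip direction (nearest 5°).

Each apparent-dip line lies in the plane. As unit vectors (x east, y north, z up), v₁ plunges 34°→125° and v₂ plunges 35°→100°.
Cross product v₁ × v₂ gives the pole to the plane: n ∝ (0.193, -0.062, 0.287).
True dip = arccos(n_z / |n|) = arccos(0.8167) = 35.2°.
Dip direction = atan2(0.193, -0.062) = 108° (azimuth of n's horizontal projection).

true dip 35°, dip direction 110°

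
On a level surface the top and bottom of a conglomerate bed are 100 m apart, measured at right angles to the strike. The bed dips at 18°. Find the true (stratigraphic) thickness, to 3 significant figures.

True thickness t = w · sin(dip) = 100 × sin 18°
t = 100 × 0.3090 = 30.902 m

30.9 m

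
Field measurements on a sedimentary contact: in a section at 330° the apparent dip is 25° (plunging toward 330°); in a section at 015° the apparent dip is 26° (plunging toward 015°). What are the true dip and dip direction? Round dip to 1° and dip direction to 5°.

true dip 27°, dip direction 355°

Each apparent-dip line lies in the plane. As unit vectors (x east, y north, z up), v₁ plunges 25°→330° and v₂ plunges 26°→015°.
n = v₁ × v₂ = (-0.023, 0.297, 0.576) (taken with n_z > 0).
tan δ = √(n_x²+n_y²)/n_z = 0.298/0.576, so δ = 27.3°.
Dip direction = azimuth of (n_x, n_y) = atan2(-0.023, 0.297) = 356°.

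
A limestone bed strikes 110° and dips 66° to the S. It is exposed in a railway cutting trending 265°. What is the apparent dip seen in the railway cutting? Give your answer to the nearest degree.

44°

The strike is 110° and the section trends 265°; the acute angle between them is β = 25°.
tan(apparent dip) = tan 66° · sin 25° = 0.9492
apparent dip = arctan 0.9492 = 43.51°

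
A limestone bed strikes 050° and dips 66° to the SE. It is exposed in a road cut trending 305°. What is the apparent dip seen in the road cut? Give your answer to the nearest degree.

65°

Angle between strike (050°) and section (305°): β = 75°.
tan α = tan 66° × sin 75° = 2.2460 × 0.9659 = 2.1695
apparent dip = arctan 2.1695 = 65.25°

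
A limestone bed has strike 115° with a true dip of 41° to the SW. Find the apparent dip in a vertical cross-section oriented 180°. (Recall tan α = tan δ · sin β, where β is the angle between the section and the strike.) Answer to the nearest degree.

The strike is 115° and the section trends 180°; the acute angle between them is β = 65°.
tan(apparent dip) = tan 41° · sin 65° = 0.7878
apparent dip = arctan 0.7878 = 38.23°

38°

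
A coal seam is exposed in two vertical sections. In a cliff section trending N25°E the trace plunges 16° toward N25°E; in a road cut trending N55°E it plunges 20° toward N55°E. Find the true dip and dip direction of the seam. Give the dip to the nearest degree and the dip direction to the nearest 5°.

true dip 20°, dip direction 065°

Represent each trace as a vector plunging at its apparent dip toward its trend (east-north-up frame): v₁ = (0.406, 0.871, -0.276), v₂ = (0.770, 0.539, -0.342).
The plane normal is n = v₁ × v₂ ∝ (0.149, 0.073, 0.452).
tan δ = √(n_x²+n_y²)/n_z = 0.166/0.452, so δ = 20.2°.
Dip direction = atan2(0.149, 0.073) = 64° (azimuth of n's horizontal projection).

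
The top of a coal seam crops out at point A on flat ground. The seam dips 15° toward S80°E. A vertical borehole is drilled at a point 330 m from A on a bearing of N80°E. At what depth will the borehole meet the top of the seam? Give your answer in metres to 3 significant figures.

The hole lies 20° from the dip direction, so the down-dip offset is 330 × cos 20° = 310.10 m.
Depth = down-dip offset × tan(dip) = 310.10 × tan 15° = 310.10 × 0.2679
Depth = 83.09 m

83.1 m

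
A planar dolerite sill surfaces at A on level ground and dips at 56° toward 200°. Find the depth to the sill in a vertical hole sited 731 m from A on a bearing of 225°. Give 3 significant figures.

The hole lies 25° from the dip direction, so the down-dip offset is 731 × cos 25° = 662.51 m.
Depth = down-dip offset × tan(dip) = 662.51 × tan 56° = 662.51 × 1.4826
Depth = 982.21 m

982 m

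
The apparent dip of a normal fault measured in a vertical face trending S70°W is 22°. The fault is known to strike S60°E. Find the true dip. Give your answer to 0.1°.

The section is 50° from the strike.
tan δ = tan α / sin β = tan 22° / sin 50° = 0.4040 / 0.7660 = 0.5274
δ = arctan(0.5274) = 27.81°

27.8°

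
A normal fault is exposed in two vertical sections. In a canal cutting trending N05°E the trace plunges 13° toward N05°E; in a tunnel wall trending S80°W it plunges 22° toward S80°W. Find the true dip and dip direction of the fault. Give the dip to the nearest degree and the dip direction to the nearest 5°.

true dip 28°, dip direction 300°

Each apparent-dip line lies in the plane. As unit vectors (x east, y north, z up), v₁ plunges 13°→N05°E and v₂ plunges 22°→S80°W.
n = v₁ × v₂ = (-0.400, 0.237, 0.873) (taken with n_z > 0).
Dip δ = arctan(|n_h|/n_z) = arctan(0.465/0.873) = 28.0°.
The horizontal component of n points toward azimuth atan2(n_x, n_y) = 301°, the dip direction.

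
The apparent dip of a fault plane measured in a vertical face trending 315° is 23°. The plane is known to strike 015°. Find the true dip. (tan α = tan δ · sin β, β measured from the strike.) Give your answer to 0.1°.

The section is 60° from the strike.
tan δ = tan α / sin β = tan 23° / sin 60° = 0.4245 / 0.8660 = 0.4901
true dip = arctan 0.4901 = 26.11°

26.1°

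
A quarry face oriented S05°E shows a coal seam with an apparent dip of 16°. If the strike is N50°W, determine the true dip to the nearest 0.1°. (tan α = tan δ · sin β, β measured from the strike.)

The section is 45° from the strike.
tan(true dip) = tan 16° / sin 45° = 0.4055
true dip = arctan 0.4055 = 22.07°

22.1°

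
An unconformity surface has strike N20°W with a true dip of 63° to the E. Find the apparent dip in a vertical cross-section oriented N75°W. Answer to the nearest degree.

The section lies 55° from the strike.
tan(apparent dip) = tan 63° · sin 55° = 1.6077
apparent dip = arctan 1.6077 = 58.12°

58°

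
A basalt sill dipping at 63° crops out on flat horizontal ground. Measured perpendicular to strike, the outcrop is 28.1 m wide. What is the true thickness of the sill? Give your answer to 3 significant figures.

25.0 m

True thickness t = w · sin(dip) = 28.1 × sin 63°
t = 28.1 × 0.8910 = 25.037 m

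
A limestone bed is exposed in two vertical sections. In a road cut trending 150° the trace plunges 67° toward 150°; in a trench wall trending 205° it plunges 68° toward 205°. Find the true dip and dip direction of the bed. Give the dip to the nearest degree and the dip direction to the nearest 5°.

true dip 70°, dip direction 180°

The two traces are lines in the plane: v₁ = (sin 150°·cos 67°, cos 150°·cos 67°, −sin 67°), v₂ = (sin 205°·cos 68°, cos 205°·cos 68°, −sin 68°).
n = v₁ × v₂ = (-0.001, -0.327, 0.120) (taken with n_z > 0).
tan δ = √(n_x²+n_y²)/n_z = 0.327/0.120, so δ = 69.9°.
The horizontal component of n points toward azimuth atan2(n_x, n_y) = 180°, the dip direction.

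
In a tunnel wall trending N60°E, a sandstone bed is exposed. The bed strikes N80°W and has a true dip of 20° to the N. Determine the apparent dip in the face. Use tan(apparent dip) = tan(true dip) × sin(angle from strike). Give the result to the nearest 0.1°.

The section lies 40° from the strike.
tan(apparent dip) = tan 20° · sin 40° = 0.2340
apparent dip = arctan 0.2340 = 13.17°

13.2°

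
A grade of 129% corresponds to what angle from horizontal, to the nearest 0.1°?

52.2°

tan θ = 129/100 = 1.2900
θ = arctan(1.2900) = 52.22°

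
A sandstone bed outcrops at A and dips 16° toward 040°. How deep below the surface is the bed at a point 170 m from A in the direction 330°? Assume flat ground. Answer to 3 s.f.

16.7 m

The hole lies 70° from the dip direction, so the down-dip offset is 170 × cos 70° = 58.14 m.
Depth = down-dip offset × tan(dip) = 58.14 × tan 16° = 58.14 × 0.2867
Depth = 16.67 m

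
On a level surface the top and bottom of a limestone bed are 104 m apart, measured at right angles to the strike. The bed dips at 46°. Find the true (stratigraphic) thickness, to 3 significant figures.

True thickness t = w · sin(dip) = 104 × sin 46°
t = 104 × 0.7193 = 74.811 m

74.8 m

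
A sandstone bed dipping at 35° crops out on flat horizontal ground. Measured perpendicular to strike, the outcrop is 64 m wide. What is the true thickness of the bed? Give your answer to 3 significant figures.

True thickness t = w · sin(dip) = 64 × sin 35°
t = 64 × 0.5736 = 36.709 m

36.7 m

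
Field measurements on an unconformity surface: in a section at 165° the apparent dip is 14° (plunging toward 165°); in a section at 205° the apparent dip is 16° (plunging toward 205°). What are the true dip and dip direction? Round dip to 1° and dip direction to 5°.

true dip 16°, dip direction 195°

Represent each trace as a vector plunging at its apparent dip toward its trend (east-north-up frame): v₁ = (0.251, -0.937, -0.242), v₂ = (-0.406, -0.871, -0.276).
Cross product v₁ × v₂ gives the pole to the plane: n ∝ (-0.048, -0.168, 0.600).
Dip δ = arctan(|n_h|/n_z) = arctan(0.174/0.600) = 16.2°.
Dip direction = azimuth of (n_x, n_y) = atan2(-0.048, -0.168) = 196°.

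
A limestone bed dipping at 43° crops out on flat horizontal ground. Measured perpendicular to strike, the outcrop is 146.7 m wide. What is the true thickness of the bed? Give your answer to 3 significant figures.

100 m

True thickness t = w · sin(dip) = 146.7 × sin 43°
t = 146.7 × 0.6820 = 100.049 m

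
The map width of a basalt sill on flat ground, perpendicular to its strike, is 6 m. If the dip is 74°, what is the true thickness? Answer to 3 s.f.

True thickness t = w · sin(dip) = 6 × sin 74°
t = 6 × 0.9613 = 5.768 m

5.77 m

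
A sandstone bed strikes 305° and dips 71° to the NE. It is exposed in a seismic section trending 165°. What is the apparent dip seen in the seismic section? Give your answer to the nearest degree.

The section lies 40° from the strike.
tan(apparent dip) = tan 71° · sin 40° = 1.8668
apparent dip = arctan 1.8668 = 61.82°

62°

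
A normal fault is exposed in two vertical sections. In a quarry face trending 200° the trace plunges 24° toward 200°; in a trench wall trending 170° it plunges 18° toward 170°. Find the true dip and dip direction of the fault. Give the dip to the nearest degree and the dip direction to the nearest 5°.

true dip 25°, dip direction 215°

The two traces are lines in the plane: v₁ = (sin 200°·cos 24°, cos 200°·cos 24°, −sin 24°), v₂ = (sin 170°·cos 18°, cos 170°·cos 18°, −sin 18°).
n = v₁ × v₂ = (-0.116, -0.164, 0.434) (taken with n_z > 0).
Dip δ = arctan(|n_h|/n_z) = arctan(0.200/0.434) = 24.8°.
Dip direction = azimuth of (n_x, n_y) = atan2(-0.116, -0.164) = 215°.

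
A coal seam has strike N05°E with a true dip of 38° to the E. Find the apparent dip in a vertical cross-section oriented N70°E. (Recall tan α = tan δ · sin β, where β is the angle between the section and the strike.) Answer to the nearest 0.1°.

35.3°

The section lies 65° from the strike.
tan α = tan 38° × sin 65° = 0.7813 × 0.9063 = 0.7081
α = arctan(0.7081) = 35.30°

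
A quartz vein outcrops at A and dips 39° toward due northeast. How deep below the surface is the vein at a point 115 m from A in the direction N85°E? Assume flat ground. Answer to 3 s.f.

The hole lies 40° from the dip direction, so the down-dip offset is 115 × cos 40° = 88.10 m.
Depth = down-dip offset × tan(dip) = 88.10 × tan 39° = 88.10 × 0.8098
Depth = 71.34 m

71.3 m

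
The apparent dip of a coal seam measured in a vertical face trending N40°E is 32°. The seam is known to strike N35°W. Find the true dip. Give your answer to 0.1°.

32.9°

β = acute angle between strike N35°W and section N40°E = 75°.
tan δ = tan α / sin β = tan 32° / sin 75° = 0.6249 / 0.9659 = 0.6469
true dip = arctan 0.6469 = 32.90°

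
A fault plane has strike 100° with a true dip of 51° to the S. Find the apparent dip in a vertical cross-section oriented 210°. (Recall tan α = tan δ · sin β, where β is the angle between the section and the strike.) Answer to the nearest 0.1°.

49.2°

The strike is 100° and the section trends 210°; the acute angle between them is β = 70°.
tan(apparent dip) = tan 51° · sin 70° = 1.1604
apparent dip = arctan 1.1604 = 49.25°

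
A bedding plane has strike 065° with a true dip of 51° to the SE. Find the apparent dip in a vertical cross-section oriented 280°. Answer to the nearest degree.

The section lies 35° from the strike.
tan α = tan 51° × sin 35° = 1.2349 × 0.5736 = 0.7083
α = arctan(0.7083) = 35.31°

35°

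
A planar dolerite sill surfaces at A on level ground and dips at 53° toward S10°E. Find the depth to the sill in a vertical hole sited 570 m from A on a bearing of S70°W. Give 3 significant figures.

The hole lies 80° from the dip direction, so the down-dip offset is 570 × cos 80° = 98.98 m.
Depth = down-dip offset × tan(dip) = 98.98 × tan 53° = 98.98 × 1.3270
Depth = 131.35 m

131 m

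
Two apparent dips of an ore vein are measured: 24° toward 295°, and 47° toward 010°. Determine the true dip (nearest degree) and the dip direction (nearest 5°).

Represent each trace as a vector plunging at its apparent dip toward its trend (east-north-up frame): v₁ = (-0.828, 0.386, -0.407), v₂ = (0.118, 0.672, -0.731).
n = v₁ × v₂ = (0.009, 0.654, 0.602) (taken with n_z > 0).
tan δ = √(n_x²+n_y²)/n_z = 0.654/0.602, so δ = 47.4°.
Dip direction = azimuth of (n_x, n_y) = atan2(0.009, 0.654) = 1°.

true dip 47°, dip direction 000°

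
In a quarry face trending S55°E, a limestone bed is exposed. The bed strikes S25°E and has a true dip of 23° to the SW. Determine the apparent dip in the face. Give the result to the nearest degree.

The strike is S25°E and the section trends S55°E; the acute angle between them is β = 30°.
tan(apparent dip) = tan 23° · sin 30° = 0.2122
apparent dip = arctan 0.2122 = 11.98°

12°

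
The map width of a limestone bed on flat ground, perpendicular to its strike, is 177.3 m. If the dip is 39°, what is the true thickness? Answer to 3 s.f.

112 m

True thickness t = w · sin(dip) = 177.3 × sin 39°
t = 177.3 × 0.6293 = 111.579 m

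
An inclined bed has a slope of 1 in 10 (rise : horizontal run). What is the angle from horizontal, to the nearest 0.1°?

5.7°

tan θ = 1/10 = 0.1000
θ = arctan(0.1000) = 5.71°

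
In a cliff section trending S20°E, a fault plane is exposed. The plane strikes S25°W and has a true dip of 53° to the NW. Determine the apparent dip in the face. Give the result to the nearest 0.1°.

43.2°

The strike is S25°W and the section trends S20°E; the acute angle between them is β = 45°.
tan(apparent dip) = tan 53° · sin 45° = 0.9384
α = arctan(0.9384) = 43.18°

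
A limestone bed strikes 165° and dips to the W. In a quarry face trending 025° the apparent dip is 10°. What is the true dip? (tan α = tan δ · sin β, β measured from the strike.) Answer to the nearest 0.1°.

β = acute angle between strike 165° and section 025° = 40°.
tan(true dip) = tan 10° / sin 40° = 0.2743
true dip = arctan 0.2743 = 15.34°

15.3°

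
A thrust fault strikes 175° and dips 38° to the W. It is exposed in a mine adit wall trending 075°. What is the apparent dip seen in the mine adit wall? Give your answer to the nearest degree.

Angle between strike (175°) and section (075°): β = 80°.
tan α = tan 38° × sin 80° = 0.7813 × 0.9848 = 0.7694
α = arctan(0.7694) = 37.58°

38°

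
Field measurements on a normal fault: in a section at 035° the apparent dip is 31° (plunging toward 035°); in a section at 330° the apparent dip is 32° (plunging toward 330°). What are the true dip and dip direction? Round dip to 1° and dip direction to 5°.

true dip 36°, dip direction 000°

The two traces are lines in the plane: v₁ = (sin 35°·cos 31°, cos 35°·cos 31°, −sin 31°), v₂ = (sin 330°·cos 32°, cos 330°·cos 32°, −sin 32°).
The plane normal is n = v₁ × v₂ ∝ (0.006, 0.479, 0.659).
tan δ = √(n_x²+n_y²)/n_z = 0.479/0.659, so δ = 36.0°.
Dip direction = atan2(0.006, 0.479) = 1° (azimuth of n's horizontal projection).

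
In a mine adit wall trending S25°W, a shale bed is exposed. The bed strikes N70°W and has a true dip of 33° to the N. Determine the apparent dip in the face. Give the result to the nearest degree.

33°

The section lies 85° from the strike.
tan α = tan 33° × sin 85° = 0.6494 × 0.9962 = 0.6469
α = arctan(0.6469) = 32.90°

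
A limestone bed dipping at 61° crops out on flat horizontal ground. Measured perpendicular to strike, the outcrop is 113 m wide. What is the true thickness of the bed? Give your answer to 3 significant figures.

True thickness t = w · sin(dip) = 113 × sin 61°
t = 113 × 0.8746 = 98.832 m

98.8 m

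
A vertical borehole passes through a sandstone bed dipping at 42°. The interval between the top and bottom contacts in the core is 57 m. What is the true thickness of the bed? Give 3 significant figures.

True thickness t = h · cos(dip) = 57 × cos 42°
t = 57 × 0.7431 = 42.359 m

42.4 m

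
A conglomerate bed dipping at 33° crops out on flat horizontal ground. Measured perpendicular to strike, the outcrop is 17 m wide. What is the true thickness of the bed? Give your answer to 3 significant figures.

True thickness t = w · sin(dip) = 17 × sin 33°
t = 17 × 0.5446 = 9.259 m

9.26 m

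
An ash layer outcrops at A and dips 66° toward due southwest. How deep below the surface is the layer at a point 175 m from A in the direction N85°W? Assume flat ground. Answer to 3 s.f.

253 m

The hole lies 50° from the dip direction, so the down-dip offset is 175 × cos 50° = 112.49 m.
Depth = down-dip offset × tan(dip) = 112.49 × tan 66° = 112.49 × 2.2460
Depth = 252.65 m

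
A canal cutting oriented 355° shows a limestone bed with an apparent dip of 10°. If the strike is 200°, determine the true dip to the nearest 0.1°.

The section is 25° from the strike.
tan(true dip) = tan 10° / sin 25° = 0.4172
true dip = arctan 0.4172 = 22.65°

22.6°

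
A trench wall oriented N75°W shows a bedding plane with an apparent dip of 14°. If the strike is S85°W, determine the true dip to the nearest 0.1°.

36.1°

The section is 20° from the strike.
tan(true dip) = tan 14° / sin 20° = 0.7290
δ = arctan(0.7290) = 36.09°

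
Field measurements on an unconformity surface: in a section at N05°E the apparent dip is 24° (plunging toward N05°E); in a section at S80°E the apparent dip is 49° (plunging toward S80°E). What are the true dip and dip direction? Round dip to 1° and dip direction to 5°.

true dip 52°, dip direction 075°

Represent each trace as a vector plunging at its apparent dip toward its trend (east-north-up frame): v₁ = (0.080, 0.910, -0.407), v₂ = (0.646, -0.114, -0.755).
n = v₁ × v₂ = (0.733, 0.203, 0.597) (taken with n_z > 0).
Dip δ = arctan(|n_h|/n_z) = arctan(0.761/0.597) = 51.9°.
Dip direction = atan2(0.733, 0.203) = 75° (azimuth of n's horizontal projection).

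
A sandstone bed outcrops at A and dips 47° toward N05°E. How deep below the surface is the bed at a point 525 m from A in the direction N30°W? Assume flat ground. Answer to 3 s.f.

The hole lies 35° from the dip direction, so the down-dip offset is 525 × cos 35° = 430.05 m.
Depth = down-dip offset × tan(dip) = 430.05 × tan 47° = 430.05 × 1.0724
Depth = 461.18 m

461 m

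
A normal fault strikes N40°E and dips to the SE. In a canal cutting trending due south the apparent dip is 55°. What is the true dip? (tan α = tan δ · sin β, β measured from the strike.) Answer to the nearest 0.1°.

β = acute angle between strike N40°E and section due south = 40°.
tan δ = tan α / sin β = tan 55° / sin 40° = 1.4281 / 0.6428 = 2.2218
δ = arctan(2.2218) = 65.77°

65.8°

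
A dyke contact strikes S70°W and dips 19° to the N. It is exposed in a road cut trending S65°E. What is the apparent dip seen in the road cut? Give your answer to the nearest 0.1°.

13.7°

Angle between strike (S70°W) and section (S65°E): β = 45°.
tan α = tan 19° × sin 45° = 0.3443 × 0.7071 = 0.2435
apparent dip = arctan 0.2435 = 13.68°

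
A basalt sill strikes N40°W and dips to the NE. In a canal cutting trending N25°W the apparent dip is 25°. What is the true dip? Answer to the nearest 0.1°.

61.0°

β = acute angle between strike N40°W and section N25°W = 15°.
tan(true dip) = tan 25° / sin 15° = 1.8017
δ = arctan(1.8017) = 60.97°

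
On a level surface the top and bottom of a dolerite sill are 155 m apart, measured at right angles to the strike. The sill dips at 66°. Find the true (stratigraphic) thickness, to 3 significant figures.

142 m

True thickness t = w · sin(dip) = 155 × sin 66°
t = 155 × 0.9135 = 141.600 m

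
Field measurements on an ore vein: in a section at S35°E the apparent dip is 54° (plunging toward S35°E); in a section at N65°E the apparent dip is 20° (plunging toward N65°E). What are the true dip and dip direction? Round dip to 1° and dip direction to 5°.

The two traces are lines in the plane: v₁ = (sin 145°·cos 54°, cos 145°·cos 54°, −sin 54°), v₂ = (sin 65°·cos 20°, cos 65°·cos 20°, −sin 20°).
The plane normal is n = v₁ × v₂ ∝ (0.486, -0.574, 0.544).
True dip = arccos(n_z / |n|) = arccos(0.5862) = 54.1°.
The horizontal component of n points toward azimuth atan2(n_x, n_y) = 140°, the dip direction.

true dip 54°, dip direction 140°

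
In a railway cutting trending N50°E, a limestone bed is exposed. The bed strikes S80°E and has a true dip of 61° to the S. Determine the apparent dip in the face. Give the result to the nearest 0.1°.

54.1°

The section lies 50° from the strike.
tan(apparent dip) = tan 61° · sin 50° = 1.3820
apparent dip = arctan 1.3820 = 54.11°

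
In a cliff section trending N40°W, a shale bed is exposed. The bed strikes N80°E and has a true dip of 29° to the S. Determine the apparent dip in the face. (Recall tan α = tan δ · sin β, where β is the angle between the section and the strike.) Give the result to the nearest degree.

26°

Angle between strike (N80°E) and section (N40°W): β = 60°.
tan α = tan 29° × sin 60° = 0.5543 × 0.8660 = 0.4800
apparent dip = arctan 0.4800 = 25.64°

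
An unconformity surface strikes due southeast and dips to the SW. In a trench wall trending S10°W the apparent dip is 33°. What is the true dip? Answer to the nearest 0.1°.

38.4°

β = acute angle between strike due southeast and section S10°W = 55°.
tan(true dip) = tan 33° / sin 55° = 0.7928
δ = arctan(0.7928) = 38.41°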